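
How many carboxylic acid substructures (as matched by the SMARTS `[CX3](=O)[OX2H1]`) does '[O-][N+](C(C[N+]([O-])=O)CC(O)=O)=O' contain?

1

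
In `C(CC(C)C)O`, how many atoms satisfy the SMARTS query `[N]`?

Check the 6 heavy atoms by environment: 5× C → no; 1× O → no.
No environment satisfies the query, so 0 matching atoms.

0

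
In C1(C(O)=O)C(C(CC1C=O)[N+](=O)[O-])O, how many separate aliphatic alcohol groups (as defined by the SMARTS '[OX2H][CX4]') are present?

1

[OX2H][CX4] is the SMARTS for an aliphatic alcohol: a hydroxyl oxygen bound to an sp3 (X4) carbon.
Exactly one fragment in the molecule meets all constraints, giving 1 match.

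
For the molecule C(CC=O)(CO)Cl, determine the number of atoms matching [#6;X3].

1

Check the 7 heavy atoms by environment: 3× C (X4) → no; 1× O (X2) → no; 1× Cl (X1) → no; 1× C (X3) → match; 1× O (X1) → no.
That gives 1 matching atom.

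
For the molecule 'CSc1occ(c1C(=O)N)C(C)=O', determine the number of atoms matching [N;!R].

The query [N;!R] means: aliphatic nitrogen not in a ring.
Check the 13 heavy atoms by environment: 1× o (aromatic, in 5-ring) → no; 4× c (aromatic, in 5-ring) → no; 4× C (acyclic) → no; 2× O (acyclic) → no; 1× S (acyclic) → no; 1× N (acyclic) → match.
That gives 1 matching atom.

1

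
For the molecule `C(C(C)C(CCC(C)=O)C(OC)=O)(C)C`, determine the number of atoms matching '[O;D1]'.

The query [O;D1] means: aliphatic oxygen bonded to exactly one heavy atom.
Check the 15 heavy atoms by environment: 5× C (D1) → no; 5× C (D3) → no; 2× C (D2) → no; 2× O (D1) → match; 1× O (D2) → no.
That gives 2 matching atoms.

2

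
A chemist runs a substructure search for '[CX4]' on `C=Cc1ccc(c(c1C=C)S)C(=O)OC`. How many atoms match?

The query [CX4] means: C with X4: aliphatic carbon with exactly 4 total connections (bonds + H).
Check the 15 heavy atoms by environment: 6× c (aromatic, X3) → no; 1× S (X2) → no; 5× C (X3) → no; 1× O (X1) → no; 1× O (X2) → no; 1× C (X4) → match.
That gives 1 matching atom.

1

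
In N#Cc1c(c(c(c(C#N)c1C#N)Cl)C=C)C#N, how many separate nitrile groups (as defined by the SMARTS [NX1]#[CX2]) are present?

4

[NX1]#[CX2] is the SMARTS for a nitrile: a nitrogen triple-bonded to a two-connected carbon.
The molecule carries 4 separate instances of a nitrile (-C#N) meeting every constraint; each maps to a distinct set of atoms, giving 4 matches.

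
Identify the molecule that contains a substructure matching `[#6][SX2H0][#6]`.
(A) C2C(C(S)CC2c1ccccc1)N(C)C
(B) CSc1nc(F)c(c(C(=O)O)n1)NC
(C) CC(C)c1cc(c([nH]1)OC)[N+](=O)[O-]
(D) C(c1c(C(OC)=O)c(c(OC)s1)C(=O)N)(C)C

B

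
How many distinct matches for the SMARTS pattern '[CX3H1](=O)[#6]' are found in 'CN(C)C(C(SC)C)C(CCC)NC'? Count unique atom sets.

0

[CX3H1](=O)[#6] is the SMARTS for an aldehyde: an sp2 carbon with one H, double-bonded to O and single-bonded to carbon.
No fragment in the molecule satisfies every constraint, giving 0 matches.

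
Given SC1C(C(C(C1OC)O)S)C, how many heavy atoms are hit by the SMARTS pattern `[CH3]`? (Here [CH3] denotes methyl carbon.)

The query [CH3] means: aliphatic carbon with exactly three hydrogens.
Check the 11 heavy atoms by environment: 5× C (H1) → no; 2× S (H1) → no; 1× O (H1) → no; 1× O (H0) → no; 2× C (H3) → match.
That gives 2 matching atoms.

2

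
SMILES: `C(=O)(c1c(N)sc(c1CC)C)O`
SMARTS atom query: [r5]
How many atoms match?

The query [r5] means: r5 matches atoms in a five-membered ring.
Check the 12 heavy atoms by environment: 1× s (aromatic, in 5-ring) → match; 4× c (aromatic, in 5-ring) → match; 4× C (acyclic) → no; 1× N (acyclic) → no; 2× O (acyclic) → no.
Summing the matching environments: 1 + 4 = 5 matching atoms.

5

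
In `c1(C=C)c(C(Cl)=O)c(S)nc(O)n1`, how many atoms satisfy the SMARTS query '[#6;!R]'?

3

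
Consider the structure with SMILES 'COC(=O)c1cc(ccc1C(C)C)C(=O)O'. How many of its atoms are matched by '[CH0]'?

2

The query [CH0] means: aliphatic carbon with no attached hydrogen.
Check the 16 heavy atoms by environment: 3× c (aromatic, H0) → no; 3× c (aromatic, H1) → no; 2× C (H0) → match; 3× O (H0) → no; 3× C (H3) → no; 1× C (H1) → no; 1× O (H1) → no.
That gives 2 matching atoms.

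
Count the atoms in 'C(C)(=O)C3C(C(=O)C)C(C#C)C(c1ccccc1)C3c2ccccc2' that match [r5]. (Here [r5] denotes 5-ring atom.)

5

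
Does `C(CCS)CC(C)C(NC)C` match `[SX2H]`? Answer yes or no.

The pattern [SX2H] describes an aliphatic sulfur with two connections, one being H — a thiol.
The molecule carries a thiol (-SH), whose atoms satisfy every constraint of the query, so the pattern matches.

Yes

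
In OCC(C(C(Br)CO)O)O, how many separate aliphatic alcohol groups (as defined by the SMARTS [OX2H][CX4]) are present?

[OX2H][CX4] is the SMARTS for an aliphatic alcohol: a hydroxyl oxygen bound to an sp3 (X4) carbon.
The molecule carries 4 separate instances of a hydroxyl group (-OH) meeting every constraint; each maps to a distinct set of atoms, giving 4 matches.

4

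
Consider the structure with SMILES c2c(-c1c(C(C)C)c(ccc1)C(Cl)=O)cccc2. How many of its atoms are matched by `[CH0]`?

1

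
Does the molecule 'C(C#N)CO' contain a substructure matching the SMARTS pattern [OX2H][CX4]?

The pattern [OX2H][CX4] describes a hydroxyl oxygen bound to an sp3 (X4) carbon — an aliphatic alcohol.
The molecule carries a hydroxyl group (-OH), whose atoms satisfy every constraint of the query, so the pattern matches.

Yes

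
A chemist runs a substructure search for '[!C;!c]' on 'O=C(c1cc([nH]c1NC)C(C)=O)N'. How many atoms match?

5

The query [!C;!c] means: neither aliphatic nor aromatic carbon — same as [!#6].
Check the 13 heavy atoms by environment: 1× n (aromatic) → match; 4× c (aromatic) → no; 2× N → match; 4× C → no; 2× O → match.
Summing the matching environments: 1 + 2 + 2 = 5 matching atoms.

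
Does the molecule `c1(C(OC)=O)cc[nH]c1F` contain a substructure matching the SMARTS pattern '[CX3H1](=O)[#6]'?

No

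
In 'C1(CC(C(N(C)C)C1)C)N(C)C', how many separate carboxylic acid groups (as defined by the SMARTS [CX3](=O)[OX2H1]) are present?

0

[CX3](=O)[OX2H1] is the SMARTS for a carboxylic acid: an sp2 carbon double-bonded to O and single-bonded to an -OH oxygen.
No fragment in the molecule satisfies every constraint, giving 0 matches.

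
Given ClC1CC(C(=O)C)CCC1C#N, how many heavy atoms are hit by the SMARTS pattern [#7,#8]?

The query [#7,#8] means: nitrogen or oxygen (comma = OR).
Check the 12 heavy atoms by environment: 9× C → no; 1× O → match; 1× N → match; 1× Cl → no.
Summing the matching environments: 1 + 1 = 2 matching atoms.

2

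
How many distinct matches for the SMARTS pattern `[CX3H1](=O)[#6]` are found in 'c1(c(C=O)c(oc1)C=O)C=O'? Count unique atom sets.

3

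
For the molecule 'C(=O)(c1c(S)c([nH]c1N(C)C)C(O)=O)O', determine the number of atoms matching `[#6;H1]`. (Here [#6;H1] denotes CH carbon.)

0

The query [#6;H1] means: any carbon bearing exactly one hydrogen.
Check the 15 heavy atoms by environment: 1× n (aromatic, H1) → no; 4× c (aromatic, H0) → no; 1× N (H0) → no; 2× C (H3) → no; 2× C (H0) → no; 2× O (H0) → no; 2× O (H1) → no; 1× S (H1) → no.
No environment satisfies the query, so 0 matching atoms.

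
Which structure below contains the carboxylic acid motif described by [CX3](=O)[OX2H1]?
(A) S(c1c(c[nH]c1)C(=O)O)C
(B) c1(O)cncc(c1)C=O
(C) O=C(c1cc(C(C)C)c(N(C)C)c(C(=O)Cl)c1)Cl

A

[CX3](=O)[OX2H1] describes an sp2 carbon double-bonded to O and single-bonded to an -OH oxygen (a carboxylic acid).
(A) contains a carboxylic acid group (-C(=O)OH), which satisfies every atom and bond constraint.
(B) has an aldehyde (-CHO) but there is no singly-bonded oxygen on the carbonyl carbon.
(C) has an acyl chloride (-C(=O)Cl) but the carbonyl is bonded to Cl, not to an -OH oxygen.
So the answer is (A).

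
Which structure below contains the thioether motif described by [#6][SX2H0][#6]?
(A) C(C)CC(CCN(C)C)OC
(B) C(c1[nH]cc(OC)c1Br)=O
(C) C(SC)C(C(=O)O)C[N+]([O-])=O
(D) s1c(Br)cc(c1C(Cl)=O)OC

C

[#6][SX2H0][#6] describes an aliphatic sulfur bridging two carbons with no H on the sulfur (a thioether).
(A) has a methoxy ether (-OCH3) but the bridging atom is O, not S.
(B) has a methoxy ether (-OCH3) but the bridging atom is O, not S.
(C) contains a methylthio ether (-SCH3), which satisfies every atom and bond constraint.
(D) has a methoxy ether (-OCH3) but the bridging atom is O, not S.
So the answer is (C).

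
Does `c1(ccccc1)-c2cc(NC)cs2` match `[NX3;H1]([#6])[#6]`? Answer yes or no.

The pattern [NX3;H1]([#6])[#6] describes a trivalent nitrogen with one H, bonded to two carbons — a secondary amine.
The molecule carries an N-methylamino group (-NHCH3), whose atoms satisfy every constraint of the query, so the pattern matches.

Yes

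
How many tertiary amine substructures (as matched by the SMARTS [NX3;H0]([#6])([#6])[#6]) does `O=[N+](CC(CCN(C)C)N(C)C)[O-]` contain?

2

[NX3;H0]([#6])([#6])[#6] is the SMARTS for a tertiary amine: a trivalent nitrogen with no H, bonded to three carbons.
The molecule carries 2 separate instances of a dimethylamino group (-N(CH3)2) meeting every constraint; each maps to a distinct set of atoms, giving 2 matches.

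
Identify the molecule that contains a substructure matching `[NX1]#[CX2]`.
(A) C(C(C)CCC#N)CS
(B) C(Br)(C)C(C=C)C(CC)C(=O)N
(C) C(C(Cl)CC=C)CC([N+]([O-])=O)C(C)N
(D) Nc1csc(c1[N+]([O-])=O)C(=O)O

[NX1]#[CX2] describes a nitrogen triple-bonded to a two-connected carbon (a nitrile).
(A) contains a nitrile (-C#N), which satisfies every atom and bond constraint.
(B) has a primary amide (-C(=O)NH2) but the nitrogen is NX3, not NX1.
(C) has a nitro group (-[N+](=O)[O-]) but there is no C#N triple bond.
(D) has a primary amino group (-NH2) but the nitrogen is NX3 (three connections), not NX1 triple-bonded.
So the answer is (A).

A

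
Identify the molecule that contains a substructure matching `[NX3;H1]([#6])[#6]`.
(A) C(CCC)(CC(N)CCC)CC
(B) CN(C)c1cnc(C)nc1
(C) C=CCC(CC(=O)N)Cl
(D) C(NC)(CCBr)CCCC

[NX3;H1]([#6])[#6] describes a trivalent nitrogen with one H, bonded to two carbons (a secondary amine).
(A) has a primary amino group (-NH2) but the nitrogen has H2 and only one carbon neighbour.
(B) has a dimethylamino group (-N(CH3)2) but the nitrogen has H0, not H1.
(C) has a primary amide (-C(=O)NH2) but the -C(=O)NH2 nitrogen has H2, not H1.
(D) contains an N-methylamino group (-NHCH3), which satisfies every atom and bond constraint.
So the answer is (D).

D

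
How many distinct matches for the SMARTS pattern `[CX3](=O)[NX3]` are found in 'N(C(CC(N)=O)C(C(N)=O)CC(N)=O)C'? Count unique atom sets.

[CX3](=O)[NX3] is the SMARTS for an amide: a carbonyl carbon bonded to a trivalent nitrogen.
The molecule carries 3 separate instances of a primary amide (-C(=O)NH2) meeting every constraint; each maps to a distinct set of atoms, giving 3 matches.

3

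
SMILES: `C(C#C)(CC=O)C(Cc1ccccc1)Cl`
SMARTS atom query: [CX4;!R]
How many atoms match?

The query [CX4;!R] means: aliphatic carbon with four total connections, not in a ring.
Check the 15 heavy atoms by environment: 4× C (X4, acyclic) → match; 6× c (aromatic, X3, in 6-ring) → no; 2× C (X2, acyclic) → no; 1× Cl (X1, acyclic) → no; 1× C (X3, acyclic) → no; 1× O (X1, acyclic) → no.
That gives 4 matching atoms.

4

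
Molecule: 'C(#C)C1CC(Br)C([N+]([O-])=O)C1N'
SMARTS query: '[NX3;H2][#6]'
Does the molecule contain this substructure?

The pattern [NX3;H2][#6] describes a trivalent nitrogen with two H attached to carbon — a primary amine.
The molecule carries a primary amino group (-NH2), whose atoms satisfy every constraint of the query, so the pattern matches.

Yes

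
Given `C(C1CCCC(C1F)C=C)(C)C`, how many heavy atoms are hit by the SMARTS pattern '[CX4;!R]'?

3

Check the 12 heavy atoms by environment: 6× C (X4, in 6-ring) → no; 1× F (X1, acyclic) → no; 2× C (X3, acyclic) → no; 3× C (X4, acyclic) → match.
That gives 3 matching atoms.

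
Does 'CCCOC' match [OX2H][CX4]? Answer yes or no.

No

The pattern [OX2H][CX4] describes a hydroxyl oxygen bound to an sp3 (X4) carbon — an aliphatic alcohol.
The closest candidate here is a methoxy ether (-OCH3), but the oxygen has H0 (ether), not H1. No other fragment satisfies the full query, so there is no match.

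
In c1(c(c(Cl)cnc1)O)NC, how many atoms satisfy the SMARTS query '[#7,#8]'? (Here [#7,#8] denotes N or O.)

3

Check the 10 heavy atoms by environment: 1× n (aromatic) → match; 5× c (aromatic) → no; 1× N → match; 1× C → no; 1× O → match; 1× Cl → no.
Summing the matching environments: 1 + 1 + 1 = 3 matching atoms.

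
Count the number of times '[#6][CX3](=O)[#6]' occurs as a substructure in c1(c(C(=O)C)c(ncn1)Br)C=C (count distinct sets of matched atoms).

[#6][CX3](=O)[#6] is the SMARTS for a ketone: a carbonyl carbon (no H) flanked by two carbons.
Exactly one fragment in the molecule meets all constraints, giving 1 match.

1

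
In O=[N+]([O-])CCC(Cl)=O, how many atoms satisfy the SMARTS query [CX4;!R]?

2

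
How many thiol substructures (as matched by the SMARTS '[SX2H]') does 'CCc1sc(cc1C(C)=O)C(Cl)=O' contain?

[SX2H] is the SMARTS for a thiol: an aliphatic sulfur with two connections, one being H.
No fragment in the molecule satisfies every constraint, giving 0 matches.

0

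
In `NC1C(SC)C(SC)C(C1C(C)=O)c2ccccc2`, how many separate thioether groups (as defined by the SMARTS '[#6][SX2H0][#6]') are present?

2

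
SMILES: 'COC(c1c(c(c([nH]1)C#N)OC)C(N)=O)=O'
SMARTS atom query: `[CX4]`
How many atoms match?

The query [CX4] means: C with X4: aliphatic carbon with exactly 4 total connections (bonds + H).
Check the 16 heavy atoms by environment: 1× n (aromatic, X3) → no; 4× c (aromatic, X3) → no; 2× O (X2) → no; 2× C (X4) → match; 2× C (X3) → no; 2× O (X1) → no; 1× N (X3) → no; 1× C (X2) → no; 1× N (X1) → no.
That gives 2 matching atoms.

2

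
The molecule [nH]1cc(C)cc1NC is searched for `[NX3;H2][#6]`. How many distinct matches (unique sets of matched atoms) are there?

0

[NX3;H2][#6] is the SMARTS for a primary amine: a trivalent nitrogen with two H attached to carbon.
The molecule has an N-methylamino group (-NHCH3), but the nitrogen bears two carbons and only one H (H1), not H2; nothing else fits, so there are 0 matches.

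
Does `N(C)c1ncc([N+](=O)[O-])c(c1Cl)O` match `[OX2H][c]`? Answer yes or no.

Yes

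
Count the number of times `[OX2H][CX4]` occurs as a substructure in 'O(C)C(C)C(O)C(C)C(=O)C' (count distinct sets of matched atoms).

1

[OX2H][CX4] is the SMARTS for an aliphatic alcohol: a hydroxyl oxygen bound to an sp3 (X4) carbon.
Exactly one fragment in the molecule meets all constraints, giving 1 match.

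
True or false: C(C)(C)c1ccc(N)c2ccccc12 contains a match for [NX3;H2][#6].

The pattern [NX3;H2][#6] describes a trivalent nitrogen with two H attached to carbon — a primary amine.
The molecule carries a primary amino group (-NH2), whose atoms satisfy every constraint of the query, so the pattern matches.

True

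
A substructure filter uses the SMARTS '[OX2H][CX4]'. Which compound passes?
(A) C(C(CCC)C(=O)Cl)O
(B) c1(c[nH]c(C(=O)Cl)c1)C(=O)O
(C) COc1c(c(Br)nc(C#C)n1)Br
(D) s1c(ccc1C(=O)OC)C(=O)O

[OX2H][CX4] describes a hydroxyl oxygen bound to an sp3 (X4) carbon (an aliphatic alcohol).
(A) contains a hydroxyl group (-OH), which satisfies every atom and bond constraint.
(B) has a carboxylic acid group (-C(=O)OH) but the -OH is on a CX3 carbonyl carbon, not a CX4 carbon.
(C) has a methoxy ether (-OCH3) but the oxygen has H0 (ether), not H1.
(D) has a carboxylic acid group (-C(=O)OH) but the -OH is on a CX3 carbonyl carbon, not a CX4 carbon.
So the answer is (A).

A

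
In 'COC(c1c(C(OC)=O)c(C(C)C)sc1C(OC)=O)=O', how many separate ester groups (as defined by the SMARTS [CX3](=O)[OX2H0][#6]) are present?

[CX3](=O)[OX2H0][#6] is the SMARTS for an ester: a carbonyl carbon bonded to an oxygen that is itself bonded to carbon (no H on that O).
The molecule carries 3 separate instances of a methyl-ester group (-C(=O)OCH3) meeting every constraint; each maps to a distinct set of atoms, giving 3 matches.

3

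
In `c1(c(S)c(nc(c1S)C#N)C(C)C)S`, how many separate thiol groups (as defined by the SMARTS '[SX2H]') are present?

[SX2H] is the SMARTS for a thiol: an aliphatic sulfur with two connections, one being H.
The molecule carries 3 separate instances of a thiol (-SH) meeting every constraint; each maps to a distinct set of atoms, giving 3 matches.

3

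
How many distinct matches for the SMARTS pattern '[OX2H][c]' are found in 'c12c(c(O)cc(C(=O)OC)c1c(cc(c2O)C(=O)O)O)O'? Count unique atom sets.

[OX2H][c] is the SMARTS for a phenol: a hydroxyl oxygen attached to an aromatic carbon.
The molecule carries 4 separate instances of a hydroxyl group (-OH) meeting every constraint; each maps to a distinct set of atoms, giving 4 matches.

4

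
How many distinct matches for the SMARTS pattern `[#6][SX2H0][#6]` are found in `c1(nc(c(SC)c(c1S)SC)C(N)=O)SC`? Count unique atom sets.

[#6][SX2H0][#6] is the SMARTS for a thioether: an aliphatic sulfur bridging two carbons with no H on the sulfur.
The molecule carries 3 separate instances of a methylthio ether (-SCH3) meeting every constraint; each maps to a distinct set of atoms, giving 3 matches.

3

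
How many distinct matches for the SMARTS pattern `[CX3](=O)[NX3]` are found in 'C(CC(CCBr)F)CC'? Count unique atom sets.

0

[CX3](=O)[NX3] is the SMARTS for an amide: a carbonyl carbon bonded to a trivalent nitrogen.
No fragment in the molecule satisfies every constraint, giving 0 matches.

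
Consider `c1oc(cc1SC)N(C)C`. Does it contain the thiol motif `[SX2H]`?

No

The pattern [SX2H] describes an aliphatic sulfur with two connections, one being H — a thiol.
The closest candidate here is a methylthio ether (-SCH3), but the sulfur has H0 (bonded to two carbons), not H1. No other fragment satisfies the full query, so there is no match.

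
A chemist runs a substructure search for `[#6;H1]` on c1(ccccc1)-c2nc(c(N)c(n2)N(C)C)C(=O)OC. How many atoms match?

5

The query [#6;H1] means: any carbon bearing exactly one hydrogen.
Check the 20 heavy atoms by environment: 2× n (aromatic, H0) → no; 5× c (aromatic, H0) → no; 1× N (H2) → no; 1× C (H0) → no; 2× O (H0) → no; 3× C (H3) → no; 5× c (aromatic, H1) → match; 1× N (H0) → no.
That gives 5 matching atoms.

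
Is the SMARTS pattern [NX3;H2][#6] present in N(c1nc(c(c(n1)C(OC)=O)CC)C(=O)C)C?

No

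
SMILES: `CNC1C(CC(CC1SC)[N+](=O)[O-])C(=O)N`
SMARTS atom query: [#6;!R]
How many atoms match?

3

The query [#6;!R] means: carbon not in any ring.
Check the 16 heavy atoms by environment: 6× C (in 6-ring) → no; 2× N (acyclic) → no; 3× C (acyclic) → match; 1× N (charge +1, acyclic) → no; 1× O (charge -1, acyclic) → no; 2× O (acyclic) → no; 1× S (acyclic) → no.
That gives 3 matching atoms.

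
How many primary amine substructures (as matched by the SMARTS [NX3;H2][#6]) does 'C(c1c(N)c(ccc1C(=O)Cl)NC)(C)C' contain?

1

[NX3;H2][#6] is the SMARTS for a primary amine: a trivalent nitrogen with two H attached to carbon.
Exactly one fragment in the molecule meets all constraints, giving 1 match.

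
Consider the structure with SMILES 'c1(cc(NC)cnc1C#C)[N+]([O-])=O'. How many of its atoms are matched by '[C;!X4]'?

The query [C;!X4] means: aliphatic carbon that does not have four total connections.
Check the 13 heavy atoms by environment: 1× n (aromatic, X2) → no; 5× c (aromatic, X3) → no; 1× N (X3) → no; 1× C (X4) → no; 1× N (charge +1, X3) → no; 1× O (charge -1, X1) → no; 1× O (X1) → no; 2× C (X2) → match.
That gives 2 matching atoms.

2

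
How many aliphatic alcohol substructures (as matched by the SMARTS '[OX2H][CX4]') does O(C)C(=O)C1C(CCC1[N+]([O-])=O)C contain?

0

[OX2H][CX4] is the SMARTS for an aliphatic alcohol: a hydroxyl oxygen bound to an sp3 (X4) carbon.
No fragment in the molecule satisfies every constraint, giving 0 matches.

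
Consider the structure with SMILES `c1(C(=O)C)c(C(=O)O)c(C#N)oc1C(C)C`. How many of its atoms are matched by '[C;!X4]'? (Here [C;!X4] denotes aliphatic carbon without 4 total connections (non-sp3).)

3

Check the 16 heavy atoms by environment: 1× o (aromatic, X2) → no; 4× c (aromatic, X3) → no; 1× C (X2) → match; 1× N (X1) → no; 4× C (X4) → no; 2× C (X3) → match; 2× O (X1) → no; 1× O (X2) → no.
Summing the matching environments: 1 + 2 = 3 matching atoms.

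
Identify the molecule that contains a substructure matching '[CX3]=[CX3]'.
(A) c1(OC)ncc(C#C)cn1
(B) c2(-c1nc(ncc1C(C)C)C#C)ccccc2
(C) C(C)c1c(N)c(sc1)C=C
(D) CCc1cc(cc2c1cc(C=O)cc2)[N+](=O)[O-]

C

[CX3]=[CX3] describes a non-aromatic C=C double bond between two sp2 carbons (an alkene).
(A) has an ethynyl group (-C#CH) but the C-C bond is a triple bond, not a double bond.
(B) has an ethynyl group (-C#CH) but the C-C bond is a triple bond, not a double bond.
(C) contains a vinyl group (-CH=CH2), which satisfies every atom and bond constraint.
(D) has an ethyl group (-CH2CH3) but its C-C bond is a single bond between CX4 carbons, not CX3=CX3.
So the answer is (C).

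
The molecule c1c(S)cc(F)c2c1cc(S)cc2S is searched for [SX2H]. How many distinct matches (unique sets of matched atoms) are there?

3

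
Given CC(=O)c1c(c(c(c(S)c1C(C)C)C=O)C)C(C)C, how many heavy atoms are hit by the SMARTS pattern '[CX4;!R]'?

The query [CX4;!R] means: aliphatic carbon with four total connections, not in a ring.
Check the 19 heavy atoms by environment: 6× c (aromatic, X3, in 6-ring) → no; 1× S (X2, acyclic) → no; 8× C (X4, acyclic) → match; 2× C (X3, acyclic) → no; 2× O (X1, acyclic) → no.
That gives 8 matching atoms.

8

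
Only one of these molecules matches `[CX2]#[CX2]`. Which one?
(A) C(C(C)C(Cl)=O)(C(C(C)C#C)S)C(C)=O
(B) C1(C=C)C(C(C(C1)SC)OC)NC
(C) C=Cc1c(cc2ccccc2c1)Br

[CX2]#[CX2] describes a carbon-carbon triple bond (an alkyne).
(A) contains an ethynyl group (-C#CH), which satisfies every atom and bond constraint.
(B) has a vinyl group (-CH=CH2) but the C=C is a double bond; both carbons are CX3, not CX2.
(C) has a vinyl group (-CH=CH2) but the C=C is a double bond; both carbons are CX3, not CX2.
So the answer is (A).

A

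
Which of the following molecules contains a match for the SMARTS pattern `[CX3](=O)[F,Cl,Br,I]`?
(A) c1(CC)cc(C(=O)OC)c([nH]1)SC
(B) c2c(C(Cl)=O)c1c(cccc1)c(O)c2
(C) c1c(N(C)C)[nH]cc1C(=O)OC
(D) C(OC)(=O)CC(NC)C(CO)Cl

[CX3](=O)[F,Cl,Br,I] describes a carbonyl carbon bonded to a halogen (an acyl halide).
(A) has a methyl-ester group (-C(=O)OCH3) but the carbonyl is bonded to -O-C, not to a halogen.
(B) contains an acyl chloride (-C(=O)Cl), which satisfies every atom and bond constraint.
(C) has a methyl-ester group (-C(=O)OCH3) but the carbonyl is bonded to -O-C, not to a halogen.
(D) has a methyl-ester group (-C(=O)OCH3) but the carbonyl is bonded to -O-C, not to a halogen.
So the answer is (B).

B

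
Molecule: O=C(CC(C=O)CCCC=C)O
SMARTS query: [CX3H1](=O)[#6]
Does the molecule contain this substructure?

The pattern [CX3H1](=O)[#6] describes an sp2 carbon with one H, double-bonded to O and single-bonded to carbon — an aldehyde.
The molecule carries an aldehyde (-CHO), whose atoms satisfy every constraint of the query, so the pattern matches.

Yes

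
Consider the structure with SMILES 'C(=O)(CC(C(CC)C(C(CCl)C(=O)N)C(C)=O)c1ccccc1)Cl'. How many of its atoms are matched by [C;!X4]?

3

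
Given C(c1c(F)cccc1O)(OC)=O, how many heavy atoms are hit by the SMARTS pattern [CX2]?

The query [CX2] means: C with X2: aliphatic carbon with exactly 2 total connections.
Check the 12 heavy atoms by environment: 6× c (aromatic, X3) → no; 1× C (X3) → no; 1× O (X1) → no; 2× O (X2) → no; 1× C (X4) → no; 1× F (X1) → no.
No environment satisfies the query, so 0 matching atoms.

0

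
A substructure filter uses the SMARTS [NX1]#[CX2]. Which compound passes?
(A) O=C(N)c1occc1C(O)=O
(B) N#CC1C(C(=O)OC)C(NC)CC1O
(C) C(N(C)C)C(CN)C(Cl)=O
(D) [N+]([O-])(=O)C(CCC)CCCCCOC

B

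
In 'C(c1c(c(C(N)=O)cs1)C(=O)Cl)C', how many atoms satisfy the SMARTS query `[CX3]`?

The query [CX3] means: C with X3: aliphatic carbon with exactly 3 total connections.
Check the 13 heavy atoms by environment: 1× s (aromatic, X2) → no; 4× c (aromatic, X3) → no; 2× C (X4) → no; 2× C (X3) → match; 2× O (X1) → no; 1× Cl (X1) → no; 1× N (X3) → no.
That gives 2 matching atoms.

2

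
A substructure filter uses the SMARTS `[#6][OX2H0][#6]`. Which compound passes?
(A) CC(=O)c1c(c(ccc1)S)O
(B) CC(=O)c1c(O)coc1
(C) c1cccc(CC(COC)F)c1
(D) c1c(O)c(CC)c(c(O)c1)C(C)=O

C

[#6][OX2H0][#6] describes an aliphatic oxygen bridging two carbons with no H on the oxygen (an ether).
(A) has a hydroxyl group (-OH) but the oxygen has H1, not H0 bridging two carbons.
(B) has a hydroxyl group (-OH) but the oxygen has H1, not H0 bridging two carbons.
(C) contains a methoxy ether (-OCH3), which satisfies every atom and bond constraint.
(D) has a hydroxyl group (-OH) but the oxygen has H1, not H0 bridging two carbons.
So the answer is (C).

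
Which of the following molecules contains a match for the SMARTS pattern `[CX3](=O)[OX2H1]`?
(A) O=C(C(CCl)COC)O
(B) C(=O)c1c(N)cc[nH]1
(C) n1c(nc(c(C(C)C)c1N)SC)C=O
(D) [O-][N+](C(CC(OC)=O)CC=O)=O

[CX3](=O)[OX2H1] describes an sp2 carbon double-bonded to O and single-bonded to an -OH oxygen (a carboxylic acid).
(A) contains a carboxylic acid group (-C(=O)OH), which satisfies every atom and bond constraint.
(B) has an aldehyde (-CHO) but there is no singly-bonded oxygen on the carbonyl carbon.
(C) has an aldehyde (-CHO) but there is no singly-bonded oxygen on the carbonyl carbon.
(D) has a methyl-ester group (-C(=O)OCH3) but the singly-bonded O has no H (OX2H0, not OX2H1).
So the answer is (A).

A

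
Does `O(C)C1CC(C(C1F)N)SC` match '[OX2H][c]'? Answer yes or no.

The pattern [OX2H][c] describes a hydroxyl oxygen attached to an aromatic carbon — a phenol.
The closest candidate here is a methoxy ether (-OCH3), but the oxygen has H0, not H1. No other fragment satisfies the full query, so there is no match.

No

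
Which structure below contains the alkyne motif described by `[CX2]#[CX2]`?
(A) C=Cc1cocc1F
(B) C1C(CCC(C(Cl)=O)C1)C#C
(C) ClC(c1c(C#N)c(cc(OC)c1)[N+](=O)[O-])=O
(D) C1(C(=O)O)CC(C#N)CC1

B

[CX2]#[CX2] describes a carbon-carbon triple bond (an alkyne).
(A) has a vinyl group (-CH=CH2) but the C=C is a double bond; both carbons are CX3, not CX2.
(B) contains an ethynyl group (-C#CH), which satisfies every atom and bond constraint.
(C) has a nitrile (-C#N) but the triple bond is C#N, not C#C.
(D) has a nitrile (-C#N) but the triple bond is C#N, not C#C.
So the answer is (B).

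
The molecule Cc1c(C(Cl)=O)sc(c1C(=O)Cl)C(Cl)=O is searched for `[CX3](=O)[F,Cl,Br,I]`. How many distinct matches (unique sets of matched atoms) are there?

[CX3](=O)[F,Cl,Br,I] is the SMARTS for an acyl halide: a carbonyl carbon bonded to a halogen.
The molecule carries 3 separate instances of an acyl chloride (-C(=O)Cl) meeting every constraint; each maps to a distinct set of atoms, giving 3 matches.

3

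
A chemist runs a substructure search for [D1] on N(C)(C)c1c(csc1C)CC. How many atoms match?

4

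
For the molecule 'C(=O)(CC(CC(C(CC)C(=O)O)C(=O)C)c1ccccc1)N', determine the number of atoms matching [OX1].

3

The query [OX1] means: aliphatic oxygen with one total connection — typically a carbonyl =O or an oxide.
Check the 22 heavy atoms by environment: 8× C (X4) → no; 3× C (X3) → no; 3× O (X1) → match; 1× O (X2) → no; 1× N (X3) → no; 6× c (aromatic, X3) → no.
That gives 3 matching atoms.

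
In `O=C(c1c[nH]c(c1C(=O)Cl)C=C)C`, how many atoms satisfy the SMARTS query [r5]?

5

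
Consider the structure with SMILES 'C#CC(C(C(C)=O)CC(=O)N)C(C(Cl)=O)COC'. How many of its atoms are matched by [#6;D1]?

3

The query [#6;D1] means: carbon bonded to exactly one heavy atom.
Check the 18 heavy atoms by environment: 3× C (D2) → no; 6× C (D3) → no; 1× O (D2) → no; 3× C (D1) → match; 3× O (D1) → no; 1× N (D1) → no; 1× Cl (D1) → no.
That gives 3 matching atoms.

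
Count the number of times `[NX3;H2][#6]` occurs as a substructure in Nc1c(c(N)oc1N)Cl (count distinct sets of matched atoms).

[NX3;H2][#6] is the SMARTS for a primary amine: a trivalent nitrogen with two H attached to carbon.
The molecule carries 3 separate instances of a primary amino group (-NH2) meeting every constraint; each maps to a distinct set of atoms, giving 3 matches.

3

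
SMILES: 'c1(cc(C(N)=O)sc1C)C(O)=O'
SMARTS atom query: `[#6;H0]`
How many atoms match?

Check the 12 heavy atoms by environment: 1× s (aromatic, H0) → no; 3× c (aromatic, H0) → match; 1× c (aromatic, H1) → no; 2× C (H0) → match; 2× O (H0) → no; 1× O (H1) → no; 1× N (H2) → no; 1× C (H3) → no.
Summing the matching environments: 3 + 2 = 5 matching atoms.

5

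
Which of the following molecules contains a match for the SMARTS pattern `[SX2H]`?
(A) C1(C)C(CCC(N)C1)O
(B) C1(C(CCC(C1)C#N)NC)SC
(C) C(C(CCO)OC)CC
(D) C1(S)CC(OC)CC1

[SX2H] describes an aliphatic sulfur with two connections, one being H (a thiol).
(A) has a hydroxyl group (-OH) but it is an -OH, not an -SH.
(B) has a methylthio ether (-SCH3) but the sulfur has H0 (bonded to two carbons), not H1.
(C) has a hydroxyl group (-OH) but it is an -OH, not an -SH.
(D) contains a thiol (-SH), which satisfies every atom and bond constraint.
So the answer is (D).

D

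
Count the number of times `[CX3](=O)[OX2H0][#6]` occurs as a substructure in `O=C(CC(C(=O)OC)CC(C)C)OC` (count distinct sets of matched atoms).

2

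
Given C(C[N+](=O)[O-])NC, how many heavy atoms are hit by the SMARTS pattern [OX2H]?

Check the 7 heavy atoms by environment: 2× C (H2, X4) → no; 1× N (charge +1, H0, X3) → no; 1× O (charge -1, H0, X1) → no; 1× O (H0, X1) → no; 1× N (H1, X3) → no; 1× C (H3, X4) → no.
No environment satisfies the query, so 0 matching atoms.

0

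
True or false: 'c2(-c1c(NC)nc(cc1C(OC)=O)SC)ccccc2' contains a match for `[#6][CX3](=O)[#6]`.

False

The pattern [#6][CX3](=O)[#6] describes a carbonyl carbon (no H) flanked by two carbons — a ketone.
The closest candidate here is a methyl-ester group (-C(=O)OCH3), but one neighbour of the carbonyl carbon is O, not C. No other fragment satisfies the full query, so there is no match.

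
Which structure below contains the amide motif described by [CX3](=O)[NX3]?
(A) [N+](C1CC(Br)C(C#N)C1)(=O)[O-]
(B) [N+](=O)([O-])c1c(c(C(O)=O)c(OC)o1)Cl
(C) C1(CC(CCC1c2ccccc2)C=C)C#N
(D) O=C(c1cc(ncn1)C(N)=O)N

D

[CX3](=O)[NX3] describes a carbonyl carbon bonded to a trivalent nitrogen (an amide).
(A) has a nitrile (-C#N) but the nitrile N is NX1 (triple-bonded), not NX3.
(B) has a carboxylic acid group (-C(=O)OH) but the carbonyl is bonded to O, not to an NX3 nitrogen.
(C) has a nitrile (-C#N) but the nitrile N is NX1 (triple-bonded), not NX3.
(D) contains a primary amide (-C(=O)NH2), which satisfies every atom and bond constraint.
So the answer is (D).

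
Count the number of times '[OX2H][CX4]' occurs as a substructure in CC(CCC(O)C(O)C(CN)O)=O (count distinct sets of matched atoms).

3

[OX2H][CX4] is the SMARTS for an aliphatic alcohol: a hydroxyl oxygen bound to an sp3 (X4) carbon.
The molecule carries 3 separate instances of a hydroxyl group (-OH) meeting every constraint; each maps to a distinct set of atoms, giving 3 matches.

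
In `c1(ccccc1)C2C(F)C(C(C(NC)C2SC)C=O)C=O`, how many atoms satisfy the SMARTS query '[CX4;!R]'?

2

Check the 21 heavy atoms by environment: 6× C (X4, in 6-ring) → no; 6× c (aromatic, X3, in 6-ring) → no; 1× N (X3, acyclic) → no; 2× C (X4, acyclic) → match; 2× C (X3, acyclic) → no; 2× O (X1, acyclic) → no; 1× S (X2, acyclic) → no; 1× F (X1, acyclic) → no.
That gives 2 matching atoms.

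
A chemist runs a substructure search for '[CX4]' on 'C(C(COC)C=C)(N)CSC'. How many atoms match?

Check the 11 heavy atoms by environment: 6× C (X4) → match; 2× C (X3) → no; 1× S (X2) → no; 1× N (X3) → no; 1× O (X2) → no.
That gives 6 matching atoms.

6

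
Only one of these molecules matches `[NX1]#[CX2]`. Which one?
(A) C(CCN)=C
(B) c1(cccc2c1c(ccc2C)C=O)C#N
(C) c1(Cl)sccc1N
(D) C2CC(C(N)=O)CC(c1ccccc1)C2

[NX1]#[CX2] describes a nitrogen triple-bonded to a two-connected carbon (a nitrile).
(A) has a primary amino group (-NH2) but the nitrogen is NX3 (three connections), not NX1 triple-bonded.
(B) contains a nitrile (-C#N), which satisfies every atom and bond constraint.
(C) has a primary amino group (-NH2) but the nitrogen is NX3 (three connections), not NX1 triple-bonded.
(D) has a primary amide (-C(=O)NH2) but the nitrogen is NX3, not NX1.
So the answer is (B).

B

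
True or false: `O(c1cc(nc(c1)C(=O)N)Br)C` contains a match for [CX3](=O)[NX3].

True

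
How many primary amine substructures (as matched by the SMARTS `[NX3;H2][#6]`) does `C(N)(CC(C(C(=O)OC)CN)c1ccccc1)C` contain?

[NX3;H2][#6] is the SMARTS for a primary amine: a trivalent nitrogen with two H attached to carbon.
The molecule carries 2 separate instances of a primary amino group (-NH2) meeting every constraint; each maps to a distinct set of atoms, giving 2 matches.

2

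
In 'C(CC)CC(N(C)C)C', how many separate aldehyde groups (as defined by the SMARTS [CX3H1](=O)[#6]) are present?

0

[CX3H1](=O)[#6] is the SMARTS for an aldehyde: an sp2 carbon with one H, double-bonded to O and single-bonded to carbon.
No fragment in the molecule satisfies every constraint, giving 0 matches.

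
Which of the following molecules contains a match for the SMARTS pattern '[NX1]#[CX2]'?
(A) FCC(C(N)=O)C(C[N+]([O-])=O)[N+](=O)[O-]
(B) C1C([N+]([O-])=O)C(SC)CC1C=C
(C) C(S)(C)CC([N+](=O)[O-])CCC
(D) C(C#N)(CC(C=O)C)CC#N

D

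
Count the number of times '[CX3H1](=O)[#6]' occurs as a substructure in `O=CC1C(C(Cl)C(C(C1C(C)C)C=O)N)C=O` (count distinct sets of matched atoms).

3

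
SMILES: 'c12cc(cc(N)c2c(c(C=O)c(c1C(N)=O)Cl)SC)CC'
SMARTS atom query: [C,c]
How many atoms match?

15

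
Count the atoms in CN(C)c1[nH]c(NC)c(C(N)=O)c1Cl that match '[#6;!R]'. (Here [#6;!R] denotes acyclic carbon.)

4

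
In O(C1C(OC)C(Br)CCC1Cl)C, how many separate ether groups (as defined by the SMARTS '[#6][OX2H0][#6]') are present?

[#6][OX2H0][#6] is the SMARTS for an ether: an aliphatic oxygen bridging two carbons with no H on the oxygen.
The molecule carries 2 separate instances of a methoxy ether (-OCH3) meeting every constraint; each maps to a distinct set of atoms, giving 2 matches.

2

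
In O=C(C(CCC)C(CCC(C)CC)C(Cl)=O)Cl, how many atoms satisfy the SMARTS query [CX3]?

2

The query [CX3] means: C with X3: aliphatic carbon with exactly 3 total connections.
Check the 17 heavy atoms by environment: 11× C (X4) → no; 2× C (X3) → match; 2× O (X1) → no; 2× Cl (X1) → no.
That gives 2 matching atoms.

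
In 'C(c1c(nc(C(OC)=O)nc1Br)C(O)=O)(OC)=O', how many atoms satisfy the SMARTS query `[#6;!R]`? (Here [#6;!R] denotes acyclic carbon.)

Check the 18 heavy atoms by environment: 2× n (aromatic, in 6-ring) → no; 4× c (aromatic, in 6-ring) → no; 5× C (acyclic) → match; 6× O (acyclic) → no; 1× Br (acyclic) → no.
That gives 5 matching atoms.

5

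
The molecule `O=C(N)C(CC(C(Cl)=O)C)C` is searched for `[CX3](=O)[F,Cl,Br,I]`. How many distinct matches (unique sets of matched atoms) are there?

1

[CX3](=O)[F,Cl,Br,I] is the SMARTS for an acyl halide: a carbonyl carbon bonded to a halogen.
Exactly one fragment in the molecule meets all constraints, giving 1 match.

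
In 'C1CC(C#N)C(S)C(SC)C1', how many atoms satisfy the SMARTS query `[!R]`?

5

The query [!R] means: !R matches any atom not in a ring.
Check the 11 heavy atoms by environment: 6× C (in 6-ring) → no; 2× S (acyclic) → match; 2× C (acyclic) → match; 1× N (acyclic) → match.
Summing the matching environments: 2 + 2 + 1 = 5 matching atoms.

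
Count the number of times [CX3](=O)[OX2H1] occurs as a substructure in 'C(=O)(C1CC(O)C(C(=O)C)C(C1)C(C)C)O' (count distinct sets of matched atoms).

1

[CX3](=O)[OX2H1] is the SMARTS for a carboxylic acid: an sp2 carbon double-bonded to O and single-bonded to an -OH oxygen.
Exactly one fragment in the molecule meets all constraints, giving 1 match.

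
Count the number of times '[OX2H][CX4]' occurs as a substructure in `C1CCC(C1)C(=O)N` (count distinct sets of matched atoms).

0

[OX2H][CX4] is the SMARTS for an aliphatic alcohol: a hydroxyl oxygen bound to an sp3 (X4) carbon.
No fragment in the molecule satisfies every constraint, giving 0 matches.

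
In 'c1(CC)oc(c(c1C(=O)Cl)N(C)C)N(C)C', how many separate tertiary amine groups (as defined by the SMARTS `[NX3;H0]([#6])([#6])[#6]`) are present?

2

[NX3;H0]([#6])([#6])[#6] is the SMARTS for a tertiary amine: a trivalent nitrogen with no H, bonded to three carbons.
The molecule carries 2 separate instances of a dimethylamino group (-N(CH3)2) meeting every constraint; each maps to a distinct set of atoms, giving 2 matches.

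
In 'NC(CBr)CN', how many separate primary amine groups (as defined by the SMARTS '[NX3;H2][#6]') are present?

2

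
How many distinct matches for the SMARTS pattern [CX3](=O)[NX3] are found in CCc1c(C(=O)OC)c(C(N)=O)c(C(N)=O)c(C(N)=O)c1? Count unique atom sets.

[CX3](=O)[NX3] is the SMARTS for an amide: a carbonyl carbon bonded to a trivalent nitrogen.
The molecule carries 3 separate instances of a primary amide (-C(=O)NH2) meeting every constraint; each maps to a distinct set of atoms, giving 3 matches.

3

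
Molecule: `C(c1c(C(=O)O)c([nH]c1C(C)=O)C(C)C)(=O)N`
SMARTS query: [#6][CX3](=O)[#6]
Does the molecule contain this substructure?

Yes

The pattern [#6][CX3](=O)[#6] describes a carbonyl carbon (no H) flanked by two carbons — a ketone.
The molecule carries an acetyl/ketone group (-C(=O)CH3), whose atoms satisfy every constraint of the query, so the pattern matches.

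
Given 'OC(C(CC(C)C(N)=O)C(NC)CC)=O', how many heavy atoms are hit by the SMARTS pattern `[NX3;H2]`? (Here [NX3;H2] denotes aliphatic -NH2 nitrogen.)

1

Check the 15 heavy atoms by environment: 3× C (H3, X4) → no; 3× C (H1, X4) → no; 2× C (H2, X4) → no; 2× C (H0, X3) → no; 2× O (H0, X1) → no; 1× O (H1, X2) → no; 1× N (H2, X3) → match; 1× N (H1, X3) → no.
That gives 1 matching atom.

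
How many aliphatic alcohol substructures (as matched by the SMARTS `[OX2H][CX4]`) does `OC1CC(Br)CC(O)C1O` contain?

[OX2H][CX4] is the SMARTS for an aliphatic alcohol: a hydroxyl oxygen bound to an sp3 (X4) carbon.
The molecule carries 3 separate instances of a hydroxyl group (-OH) meeting every constraint; each maps to a distinct set of atoms, giving 3 matches.

3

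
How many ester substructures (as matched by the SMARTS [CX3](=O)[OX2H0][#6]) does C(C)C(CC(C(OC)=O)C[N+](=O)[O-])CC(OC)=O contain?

2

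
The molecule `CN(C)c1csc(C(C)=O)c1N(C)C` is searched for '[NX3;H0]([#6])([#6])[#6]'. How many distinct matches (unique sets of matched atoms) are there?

2

[NX3;H0]([#6])([#6])[#6] is the SMARTS for a tertiary amine: a trivalent nitrogen with no H, bonded to three carbons.
The molecule carries 2 separate instances of a dimethylamino group (-N(CH3)2) meeting every constraint; each maps to a distinct set of atoms, giving 2 matches.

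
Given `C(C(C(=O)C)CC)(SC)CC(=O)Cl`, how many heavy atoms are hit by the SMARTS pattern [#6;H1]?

The query [#6;H1] means: any carbon bearing exactly one hydrogen.
Check the 13 heavy atoms by environment: 3× C (H3) → no; 2× C (H2) → no; 2× C (H1) → match; 2× C (H0) → no; 2× O (H0) → no; 1× Cl (H0) → no; 1× S (H0) → no.
That gives 2 matching atoms.

2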